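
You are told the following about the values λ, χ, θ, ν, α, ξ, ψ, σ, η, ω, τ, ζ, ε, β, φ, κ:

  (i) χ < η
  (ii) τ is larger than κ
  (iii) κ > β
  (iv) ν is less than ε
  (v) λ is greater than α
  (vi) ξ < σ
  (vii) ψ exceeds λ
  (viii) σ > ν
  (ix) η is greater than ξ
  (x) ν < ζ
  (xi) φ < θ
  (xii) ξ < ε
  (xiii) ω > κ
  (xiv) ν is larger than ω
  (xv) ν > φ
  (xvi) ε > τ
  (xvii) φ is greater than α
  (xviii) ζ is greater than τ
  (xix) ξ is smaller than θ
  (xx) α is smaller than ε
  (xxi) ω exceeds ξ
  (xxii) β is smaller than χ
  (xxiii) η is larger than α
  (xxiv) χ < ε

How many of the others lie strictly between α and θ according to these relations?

1

The relations place α below θ. An element lies strictly between them when it is forced above α and also forced below θ.
Above α: {λ, φ, ψ, ν, σ, η, ζ, ε}. Below θ: {ξ, φ}.
Intersection: {φ} — 1.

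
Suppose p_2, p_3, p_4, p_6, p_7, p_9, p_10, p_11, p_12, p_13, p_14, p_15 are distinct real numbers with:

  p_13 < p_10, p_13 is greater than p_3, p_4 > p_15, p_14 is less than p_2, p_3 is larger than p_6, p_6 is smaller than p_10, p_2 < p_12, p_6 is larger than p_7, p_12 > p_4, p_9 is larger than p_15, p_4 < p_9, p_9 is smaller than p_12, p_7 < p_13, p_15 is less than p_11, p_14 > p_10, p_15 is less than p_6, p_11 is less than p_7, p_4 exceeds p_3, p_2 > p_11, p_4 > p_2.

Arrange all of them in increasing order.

Each adjacent pair is fixed by a given relation: p_15 < p_11; p_11 < p_7; p_7 < p_6; p_6 < p_3; p_3 < p_13; p_13 < p_10; p_10 < p_14; p_14 < p_2; p_2 < p_4; p_4 < p_9; p_9 < p_12. Chaining them end to end gives the full order.

p_15 < p_11 < p_7 < p_6 < p_3 < p_13 < p_10 < p_14 < p_2 < p_4 < p_9 < p_12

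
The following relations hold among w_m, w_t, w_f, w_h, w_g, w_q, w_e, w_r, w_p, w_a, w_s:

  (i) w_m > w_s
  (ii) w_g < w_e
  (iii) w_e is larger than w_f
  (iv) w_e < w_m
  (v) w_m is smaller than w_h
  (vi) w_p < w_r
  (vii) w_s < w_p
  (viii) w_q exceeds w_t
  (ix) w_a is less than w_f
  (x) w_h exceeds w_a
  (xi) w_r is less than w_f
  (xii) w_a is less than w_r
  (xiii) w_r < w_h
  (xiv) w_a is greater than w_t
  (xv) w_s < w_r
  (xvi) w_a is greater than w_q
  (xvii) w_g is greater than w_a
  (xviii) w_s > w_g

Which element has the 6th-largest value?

w_p

The consecutive relations fix a unique order: w_t < w_q < w_a < w_g < w_s < w_p < w_r < w_f < w_e < w_m < w_h.
The 6th largest is w_p.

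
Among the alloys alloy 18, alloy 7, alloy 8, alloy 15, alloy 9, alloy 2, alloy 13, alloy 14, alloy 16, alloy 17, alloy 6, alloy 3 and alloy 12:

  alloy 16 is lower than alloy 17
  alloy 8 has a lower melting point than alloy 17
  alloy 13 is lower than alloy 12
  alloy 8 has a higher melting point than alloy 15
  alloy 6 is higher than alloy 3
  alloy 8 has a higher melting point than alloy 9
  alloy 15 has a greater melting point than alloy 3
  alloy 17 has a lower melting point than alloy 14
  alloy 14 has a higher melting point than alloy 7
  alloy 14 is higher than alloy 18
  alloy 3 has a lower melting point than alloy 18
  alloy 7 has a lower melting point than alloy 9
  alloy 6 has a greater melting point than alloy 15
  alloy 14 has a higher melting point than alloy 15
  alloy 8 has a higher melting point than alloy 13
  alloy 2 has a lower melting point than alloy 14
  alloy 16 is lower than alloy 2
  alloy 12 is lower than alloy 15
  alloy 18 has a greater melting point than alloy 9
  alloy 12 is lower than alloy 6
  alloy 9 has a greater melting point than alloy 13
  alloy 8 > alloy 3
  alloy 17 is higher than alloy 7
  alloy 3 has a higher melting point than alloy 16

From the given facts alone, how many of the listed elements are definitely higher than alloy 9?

4

Directly above alloy 9: alloy 8, alloy 18.
One step further: alloy 17, alloy 14 (4 so far).
Nothing else is reachable above alloy 9; 4 in all.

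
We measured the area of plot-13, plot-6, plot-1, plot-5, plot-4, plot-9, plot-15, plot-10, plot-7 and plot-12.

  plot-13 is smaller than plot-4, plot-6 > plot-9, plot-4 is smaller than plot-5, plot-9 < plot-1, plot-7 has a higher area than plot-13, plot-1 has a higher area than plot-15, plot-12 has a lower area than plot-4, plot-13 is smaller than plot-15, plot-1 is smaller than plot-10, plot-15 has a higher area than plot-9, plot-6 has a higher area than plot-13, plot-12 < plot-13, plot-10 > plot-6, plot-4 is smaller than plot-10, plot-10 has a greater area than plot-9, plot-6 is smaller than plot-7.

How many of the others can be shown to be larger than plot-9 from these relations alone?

Directly above plot-9: plot-15, plot-6, plot-1, plot-10.
One step further: plot-7 (5 so far).
No other element is forced above plot-9 by the given relations, so the count is 5.

5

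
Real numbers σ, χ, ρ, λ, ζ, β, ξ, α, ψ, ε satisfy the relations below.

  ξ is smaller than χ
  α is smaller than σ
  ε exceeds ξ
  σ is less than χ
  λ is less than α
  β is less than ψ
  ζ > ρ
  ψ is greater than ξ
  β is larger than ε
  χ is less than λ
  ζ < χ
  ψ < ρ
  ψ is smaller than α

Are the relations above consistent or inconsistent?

inconsistent

We have σ < χ stated directly, yet also χ < λ < α < σ by chaining the others — so χ < σ. Contradiction.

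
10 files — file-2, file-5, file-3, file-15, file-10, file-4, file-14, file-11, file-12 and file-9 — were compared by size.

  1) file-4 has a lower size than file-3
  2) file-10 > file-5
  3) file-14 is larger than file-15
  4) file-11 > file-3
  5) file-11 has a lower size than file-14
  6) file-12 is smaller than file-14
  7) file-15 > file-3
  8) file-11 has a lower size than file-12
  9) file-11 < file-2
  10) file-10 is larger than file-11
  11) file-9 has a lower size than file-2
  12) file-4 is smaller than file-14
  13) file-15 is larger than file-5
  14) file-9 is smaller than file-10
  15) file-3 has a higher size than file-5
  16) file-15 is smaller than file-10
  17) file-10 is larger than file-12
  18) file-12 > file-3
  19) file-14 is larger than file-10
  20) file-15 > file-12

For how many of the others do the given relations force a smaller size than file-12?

From file-12 the given relations immediately reach file-3, file-11.
From those, file-4, file-5 — 4 in total.
No other element is forced below file-12 by the given relations, so the count is 4.

4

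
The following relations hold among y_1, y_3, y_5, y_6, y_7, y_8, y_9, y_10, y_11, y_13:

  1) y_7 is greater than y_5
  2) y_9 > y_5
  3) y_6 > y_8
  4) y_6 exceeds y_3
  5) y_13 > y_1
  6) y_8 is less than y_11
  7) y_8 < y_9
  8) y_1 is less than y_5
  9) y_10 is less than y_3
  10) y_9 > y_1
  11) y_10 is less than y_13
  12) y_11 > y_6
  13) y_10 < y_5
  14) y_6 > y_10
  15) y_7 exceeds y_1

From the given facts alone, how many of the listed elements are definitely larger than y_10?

7

From y_10 the given relations immediately reach y_3, y_5, y_6, y_13.
From those, y_7, y_11, y_9 — 7 in total.
Nothing else is reachable above y_10; 7 in all.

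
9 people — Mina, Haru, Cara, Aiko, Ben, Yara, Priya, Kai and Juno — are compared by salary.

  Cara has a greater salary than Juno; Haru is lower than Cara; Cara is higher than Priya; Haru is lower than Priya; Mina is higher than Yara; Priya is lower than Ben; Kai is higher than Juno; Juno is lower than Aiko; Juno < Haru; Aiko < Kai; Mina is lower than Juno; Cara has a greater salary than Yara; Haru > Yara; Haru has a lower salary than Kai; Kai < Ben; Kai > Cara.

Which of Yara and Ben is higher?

Yara < Mina and Mina < Juno give Yara < Juno.
Then Juno < Haru extends the chain to Haru.
Then Haru < Priya extends the chain to Priya.
With Priya < Cara: Yara < Mina < Juno < Haru < Priya < Cara.
Then Cara < Kai extends the chain to Kai.
Then Kai < Ben extends the chain to Ben.
So Yara < Ben; Ben is the higher of the two.

Ben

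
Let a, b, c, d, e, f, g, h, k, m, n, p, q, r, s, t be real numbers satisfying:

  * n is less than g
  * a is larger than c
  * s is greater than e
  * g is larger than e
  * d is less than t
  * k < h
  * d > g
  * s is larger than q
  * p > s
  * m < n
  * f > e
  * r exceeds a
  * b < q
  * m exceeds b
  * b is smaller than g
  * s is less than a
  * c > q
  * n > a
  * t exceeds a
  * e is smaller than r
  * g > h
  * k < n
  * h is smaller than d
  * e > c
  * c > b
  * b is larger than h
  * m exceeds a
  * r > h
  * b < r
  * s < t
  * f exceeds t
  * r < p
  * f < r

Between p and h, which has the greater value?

Following the relations from h: h < b < q < c < e < s < a < m < n < g < d < t < f < r < p.
So h < p; p is the larger of the two.

p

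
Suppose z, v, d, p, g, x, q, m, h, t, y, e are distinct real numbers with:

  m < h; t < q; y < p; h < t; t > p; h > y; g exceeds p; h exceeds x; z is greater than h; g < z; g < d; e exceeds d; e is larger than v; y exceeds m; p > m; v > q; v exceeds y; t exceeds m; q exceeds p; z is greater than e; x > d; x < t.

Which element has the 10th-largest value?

The consecutive relations fix a unique order: m < y < p < g < d < x < h < t < q < v < e < z.
The 10th largest is p.

p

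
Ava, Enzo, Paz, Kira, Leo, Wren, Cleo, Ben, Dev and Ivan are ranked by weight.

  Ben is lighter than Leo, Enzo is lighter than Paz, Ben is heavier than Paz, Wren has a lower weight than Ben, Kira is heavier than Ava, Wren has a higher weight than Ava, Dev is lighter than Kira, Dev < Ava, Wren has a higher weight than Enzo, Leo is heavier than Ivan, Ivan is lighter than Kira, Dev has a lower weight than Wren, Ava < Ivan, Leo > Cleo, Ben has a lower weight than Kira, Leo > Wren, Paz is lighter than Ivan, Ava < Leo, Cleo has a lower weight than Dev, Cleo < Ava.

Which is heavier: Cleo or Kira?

Chaining the given relations: Cleo < Dev < Ava < Wren < Ben < Kira.
So Cleo < Kira; Kira is the heavier of the two.

Kira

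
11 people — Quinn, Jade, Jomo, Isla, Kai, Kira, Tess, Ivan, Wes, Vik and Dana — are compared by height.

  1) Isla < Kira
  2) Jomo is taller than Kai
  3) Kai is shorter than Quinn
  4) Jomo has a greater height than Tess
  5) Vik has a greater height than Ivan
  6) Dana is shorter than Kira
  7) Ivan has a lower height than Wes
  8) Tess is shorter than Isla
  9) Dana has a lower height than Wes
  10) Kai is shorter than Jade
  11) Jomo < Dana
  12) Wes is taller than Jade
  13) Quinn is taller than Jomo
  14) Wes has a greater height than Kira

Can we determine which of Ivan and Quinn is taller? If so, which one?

undetermined

Following every chain through Ivan: above Ivan we get Vik, Wes.
Quinn is not reached, and no chain runs the other way from Quinn to Ivan.
So the given relations leave the order of Ivan and Quinn undetermined.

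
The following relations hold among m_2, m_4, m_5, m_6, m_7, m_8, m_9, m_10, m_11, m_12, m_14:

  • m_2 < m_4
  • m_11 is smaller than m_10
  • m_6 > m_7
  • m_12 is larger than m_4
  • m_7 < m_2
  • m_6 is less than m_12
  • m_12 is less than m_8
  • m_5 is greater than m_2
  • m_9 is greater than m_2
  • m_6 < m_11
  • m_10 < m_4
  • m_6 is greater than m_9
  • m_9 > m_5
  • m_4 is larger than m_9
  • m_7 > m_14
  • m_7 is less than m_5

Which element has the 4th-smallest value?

m_5

The consecutive relations fix a unique order: m_14 < m_7 < m_2 < m_5 < m_9 < m_6 < m_11 < m_10 < m_4 < m_12 < m_8.
The 4th smallest is m_5.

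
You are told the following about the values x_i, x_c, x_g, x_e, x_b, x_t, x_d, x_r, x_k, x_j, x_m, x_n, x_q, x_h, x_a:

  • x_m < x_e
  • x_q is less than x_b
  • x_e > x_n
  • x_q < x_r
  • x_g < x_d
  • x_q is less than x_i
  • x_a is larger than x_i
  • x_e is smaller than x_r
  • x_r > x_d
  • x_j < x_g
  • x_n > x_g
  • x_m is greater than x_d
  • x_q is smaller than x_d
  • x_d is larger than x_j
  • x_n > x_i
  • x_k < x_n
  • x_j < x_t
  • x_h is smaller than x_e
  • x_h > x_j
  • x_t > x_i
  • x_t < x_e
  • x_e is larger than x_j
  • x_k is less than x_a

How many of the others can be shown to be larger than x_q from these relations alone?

9

From x_q the given relations immediately reach x_i, x_d, x_b, x_r.
From those, x_a, x_t, x_m, x_n — 8 in total.
From those, x_e — 9 in total.
No other element is forced above x_q by the given relations, so the count is 9.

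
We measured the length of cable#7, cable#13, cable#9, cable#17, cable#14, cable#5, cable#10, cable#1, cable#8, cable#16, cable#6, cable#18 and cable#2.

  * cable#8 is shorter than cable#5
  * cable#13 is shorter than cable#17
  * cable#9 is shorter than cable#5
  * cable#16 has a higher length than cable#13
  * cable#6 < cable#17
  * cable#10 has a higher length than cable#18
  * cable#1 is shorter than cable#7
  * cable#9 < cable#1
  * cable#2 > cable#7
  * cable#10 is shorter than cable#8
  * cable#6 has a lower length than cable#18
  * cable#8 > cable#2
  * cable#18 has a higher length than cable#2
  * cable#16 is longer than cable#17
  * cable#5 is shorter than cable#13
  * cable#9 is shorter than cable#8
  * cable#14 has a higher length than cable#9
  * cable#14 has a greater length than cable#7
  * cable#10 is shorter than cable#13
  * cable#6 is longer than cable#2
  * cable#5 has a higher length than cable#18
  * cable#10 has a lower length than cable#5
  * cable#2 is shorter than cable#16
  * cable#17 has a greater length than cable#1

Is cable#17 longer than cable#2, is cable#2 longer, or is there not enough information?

cable#17

Following the relations from cable#2: cable#2 < cable#6 < cable#18 < cable#10 < cable#8 < cable#5 < cable#13 < cable#17.
So cable#17 is longer.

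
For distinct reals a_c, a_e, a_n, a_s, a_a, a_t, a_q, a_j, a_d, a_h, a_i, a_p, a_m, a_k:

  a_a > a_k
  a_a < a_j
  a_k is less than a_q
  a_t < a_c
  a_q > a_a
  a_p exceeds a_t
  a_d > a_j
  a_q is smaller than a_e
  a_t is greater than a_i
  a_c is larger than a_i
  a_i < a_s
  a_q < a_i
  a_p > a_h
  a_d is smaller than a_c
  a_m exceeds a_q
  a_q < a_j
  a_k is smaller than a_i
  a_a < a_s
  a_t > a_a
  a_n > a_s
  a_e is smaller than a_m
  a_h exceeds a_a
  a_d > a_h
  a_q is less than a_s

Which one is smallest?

a_a is not least since a_k < a_a; a_q is not least since a_k < a_q; a_e is not least since a_q < a_e; a_i is not least since a_q < a_i; a_t is not least since a_i < a_t; a_h is not least since a_a < a_h; a_j is not least since a_q < a_j; a_d is not least since a_h < a_d; a_s is not least since a_i < a_s; a_m is not least since a_e < a_m; a_p is not least since a_h < a_p; a_n is not least since a_s < a_n; a_c is not least since a_t < a_c.
Only a_k has nothing below it, so a_k is the smallest.

a_k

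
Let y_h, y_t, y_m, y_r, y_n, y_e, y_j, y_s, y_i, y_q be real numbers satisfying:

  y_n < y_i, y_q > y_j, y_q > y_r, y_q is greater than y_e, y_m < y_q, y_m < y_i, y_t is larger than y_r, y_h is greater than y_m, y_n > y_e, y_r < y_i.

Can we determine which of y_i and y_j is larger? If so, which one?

undetermined

Following every chain through y_j: above y_j we get y_q.
y_i is not reached, and no chain runs the other way from y_i to y_j.
So the given relations leave the order of y_j and y_i undetermined.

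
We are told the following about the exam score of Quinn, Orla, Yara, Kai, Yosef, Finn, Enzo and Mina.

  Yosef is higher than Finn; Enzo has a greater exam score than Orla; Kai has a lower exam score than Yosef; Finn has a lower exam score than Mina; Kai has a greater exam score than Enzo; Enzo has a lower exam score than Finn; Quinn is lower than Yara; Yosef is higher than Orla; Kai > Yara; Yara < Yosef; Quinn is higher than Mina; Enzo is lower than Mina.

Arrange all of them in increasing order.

Orla < Enzo < Finn < Mina < Quinn < Yara < Kai < Yosef

Nothing is placed below Orla, so it is least; from there Orla < Enzo; Enzo < Finn; Finn < Mina; Mina < Quinn; Quinn < Yara; Yara < Kai; Kai < Yosef, each given directly.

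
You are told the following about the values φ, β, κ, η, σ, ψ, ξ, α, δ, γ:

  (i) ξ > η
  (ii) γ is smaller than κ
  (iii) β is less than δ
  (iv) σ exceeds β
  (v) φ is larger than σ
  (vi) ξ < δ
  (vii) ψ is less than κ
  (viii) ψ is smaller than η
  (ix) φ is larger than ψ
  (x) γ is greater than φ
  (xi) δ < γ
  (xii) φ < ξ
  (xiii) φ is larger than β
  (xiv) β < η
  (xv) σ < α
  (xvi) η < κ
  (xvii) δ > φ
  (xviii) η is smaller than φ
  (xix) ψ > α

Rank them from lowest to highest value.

β < σ < α < ψ < η < φ < ξ < δ < γ < κ

Nothing is placed below β, so it is least; from there β < σ; σ < α; α < ψ; ψ < η; η < φ; φ < ξ; ξ < δ; δ < γ; γ < κ, each given directly.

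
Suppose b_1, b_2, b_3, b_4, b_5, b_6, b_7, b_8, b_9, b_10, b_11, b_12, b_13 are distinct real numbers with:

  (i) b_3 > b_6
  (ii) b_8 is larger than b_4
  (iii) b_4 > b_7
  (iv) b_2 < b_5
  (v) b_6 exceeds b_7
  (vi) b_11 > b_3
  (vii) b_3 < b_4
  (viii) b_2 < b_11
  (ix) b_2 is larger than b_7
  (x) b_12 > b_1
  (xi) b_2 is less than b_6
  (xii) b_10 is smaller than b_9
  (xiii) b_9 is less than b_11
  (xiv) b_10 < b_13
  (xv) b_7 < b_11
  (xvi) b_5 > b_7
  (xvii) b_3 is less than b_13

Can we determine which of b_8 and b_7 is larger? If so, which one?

Link the given pairs in sequence: b_7 < b_6; b_6 < b_3; b_3 < b_4; b_4 < b_8.
Chaining these gives b_7 < b_6 < b_3 < b_4 < b_8.
So b_8 is larger.

b_8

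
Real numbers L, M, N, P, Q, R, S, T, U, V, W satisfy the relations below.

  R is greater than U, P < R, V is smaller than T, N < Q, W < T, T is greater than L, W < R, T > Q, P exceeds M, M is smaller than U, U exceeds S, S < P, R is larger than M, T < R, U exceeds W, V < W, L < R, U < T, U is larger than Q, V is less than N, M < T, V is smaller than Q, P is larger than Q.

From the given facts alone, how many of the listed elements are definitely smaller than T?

From T the given relations immediately reach M, V, W, Q, U, L.
From those, N, S — 8 in total.
Nothing else is reachable below T; 8 in all.

8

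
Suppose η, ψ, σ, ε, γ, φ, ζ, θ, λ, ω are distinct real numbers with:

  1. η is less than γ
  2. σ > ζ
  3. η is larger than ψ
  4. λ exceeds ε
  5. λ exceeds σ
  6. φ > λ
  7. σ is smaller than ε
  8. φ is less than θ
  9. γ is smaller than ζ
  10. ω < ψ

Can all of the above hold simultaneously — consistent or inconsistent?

Every relation is compatible with ω < ψ < η < γ < ζ < σ < ε < λ < φ < θ; the set is consistent.

consistent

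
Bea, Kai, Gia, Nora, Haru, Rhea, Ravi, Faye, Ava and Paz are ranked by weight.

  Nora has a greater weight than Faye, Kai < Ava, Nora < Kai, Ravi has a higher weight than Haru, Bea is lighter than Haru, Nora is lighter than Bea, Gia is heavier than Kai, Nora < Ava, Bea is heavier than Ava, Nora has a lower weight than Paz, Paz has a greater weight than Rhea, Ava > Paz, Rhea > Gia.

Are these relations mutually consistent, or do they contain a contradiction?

Every relation is compatible with Faye < Nora < Kai < Gia < Rhea < Paz < Ava < Bea < Haru < Ravi; the set is consistent.

consistent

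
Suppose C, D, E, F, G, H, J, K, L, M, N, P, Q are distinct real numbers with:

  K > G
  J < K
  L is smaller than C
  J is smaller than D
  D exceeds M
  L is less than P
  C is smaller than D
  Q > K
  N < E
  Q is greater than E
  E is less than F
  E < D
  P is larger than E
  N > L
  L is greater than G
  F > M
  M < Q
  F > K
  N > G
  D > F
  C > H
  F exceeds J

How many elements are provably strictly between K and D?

1

The relations place K below D. An element lies strictly between them when it is forced above K and also forced below D.
Above K: {F, Q}. Below D: {G, L, J, N, H, M, C, E, F}.
Intersection: {F} — 1.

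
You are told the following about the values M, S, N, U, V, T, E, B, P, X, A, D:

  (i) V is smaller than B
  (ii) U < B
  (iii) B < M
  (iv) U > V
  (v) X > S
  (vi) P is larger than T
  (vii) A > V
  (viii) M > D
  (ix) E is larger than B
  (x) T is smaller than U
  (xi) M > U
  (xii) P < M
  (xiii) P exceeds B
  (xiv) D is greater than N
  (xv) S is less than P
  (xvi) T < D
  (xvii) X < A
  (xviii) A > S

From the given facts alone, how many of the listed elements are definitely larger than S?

Directly above S: X, P, A.
One step further: M (4 so far).
No other element is forced above S by the given relations, so the count is 4.

4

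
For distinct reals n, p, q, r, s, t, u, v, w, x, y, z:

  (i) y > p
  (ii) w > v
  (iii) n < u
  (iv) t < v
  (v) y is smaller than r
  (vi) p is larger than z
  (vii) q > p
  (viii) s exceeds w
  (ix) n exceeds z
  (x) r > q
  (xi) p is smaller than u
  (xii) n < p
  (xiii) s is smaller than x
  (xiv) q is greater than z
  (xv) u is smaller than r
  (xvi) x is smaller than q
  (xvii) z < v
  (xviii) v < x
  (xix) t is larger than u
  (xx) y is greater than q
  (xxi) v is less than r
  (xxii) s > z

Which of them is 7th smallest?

Chaining the given pairs: z < n < p < u < t < v < w < s < x < q < y < r.
The 7th smallest is w.

w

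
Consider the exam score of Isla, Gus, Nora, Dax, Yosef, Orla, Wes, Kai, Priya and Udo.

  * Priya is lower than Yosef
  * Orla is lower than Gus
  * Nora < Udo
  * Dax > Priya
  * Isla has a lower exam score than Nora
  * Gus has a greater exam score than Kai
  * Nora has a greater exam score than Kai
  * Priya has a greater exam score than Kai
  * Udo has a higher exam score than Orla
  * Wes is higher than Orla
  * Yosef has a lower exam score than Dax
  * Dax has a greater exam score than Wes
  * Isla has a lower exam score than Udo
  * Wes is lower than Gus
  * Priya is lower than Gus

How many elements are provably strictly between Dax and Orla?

1

The relations place Orla below Dax. An element lies strictly between them when it is forced above Orla and also forced below Dax.
Above Orla: {Wes, Gus, Udo}. Below Dax: {Kai, Priya, Yosef, Wes}.
Intersection: {Wes} — 1.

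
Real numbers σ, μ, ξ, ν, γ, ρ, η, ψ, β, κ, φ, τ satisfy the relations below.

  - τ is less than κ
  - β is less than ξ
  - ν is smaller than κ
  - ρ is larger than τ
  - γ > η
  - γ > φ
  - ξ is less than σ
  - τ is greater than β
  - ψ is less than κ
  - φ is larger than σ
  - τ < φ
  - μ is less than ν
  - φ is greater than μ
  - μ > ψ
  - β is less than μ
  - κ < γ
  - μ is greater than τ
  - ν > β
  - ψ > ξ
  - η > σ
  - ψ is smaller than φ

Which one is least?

β

τ is not least since β < τ; ξ is not least since β < ξ; σ is not least since ξ < σ; ψ is not least since ξ < ψ; μ is not least since β < μ; ν is not least since μ < ν; η is not least since σ < η; φ is not least since ψ < φ; ρ is not least since τ < ρ; κ is not least since ν < κ; γ is not least since φ < γ.
Only β has nothing below it, so β is the least.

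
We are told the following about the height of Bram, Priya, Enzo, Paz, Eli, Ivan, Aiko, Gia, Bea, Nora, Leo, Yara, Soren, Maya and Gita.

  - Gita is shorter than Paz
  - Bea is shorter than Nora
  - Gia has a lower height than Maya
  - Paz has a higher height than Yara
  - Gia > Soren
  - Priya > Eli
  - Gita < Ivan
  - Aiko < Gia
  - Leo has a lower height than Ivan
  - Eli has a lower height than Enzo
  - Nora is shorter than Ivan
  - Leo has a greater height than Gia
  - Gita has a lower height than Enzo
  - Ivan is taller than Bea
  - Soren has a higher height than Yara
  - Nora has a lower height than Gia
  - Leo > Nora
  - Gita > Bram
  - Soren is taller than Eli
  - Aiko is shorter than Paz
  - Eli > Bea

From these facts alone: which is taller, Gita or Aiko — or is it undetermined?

undetermined

Following every chain through Gita: above Gita we get Enzo, Ivan, Paz; below Gita we get Bram.
Aiko is not reached, and no chain runs the other way from Aiko to Gita.
So the given relations leave the order of Gita and Aiko undetermined.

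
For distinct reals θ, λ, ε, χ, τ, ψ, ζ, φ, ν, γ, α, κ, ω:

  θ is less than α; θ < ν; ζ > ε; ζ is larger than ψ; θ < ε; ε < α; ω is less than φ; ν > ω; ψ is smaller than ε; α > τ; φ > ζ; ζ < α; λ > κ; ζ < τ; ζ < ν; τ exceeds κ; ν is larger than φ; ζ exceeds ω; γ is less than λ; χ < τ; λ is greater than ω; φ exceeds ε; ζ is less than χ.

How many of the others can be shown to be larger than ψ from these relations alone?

From ψ the given relations immediately reach ε, ζ.
From those, χ, φ, τ, ν, α — 7 in total.
Nothing else is reachable above ψ; 7 in all.

7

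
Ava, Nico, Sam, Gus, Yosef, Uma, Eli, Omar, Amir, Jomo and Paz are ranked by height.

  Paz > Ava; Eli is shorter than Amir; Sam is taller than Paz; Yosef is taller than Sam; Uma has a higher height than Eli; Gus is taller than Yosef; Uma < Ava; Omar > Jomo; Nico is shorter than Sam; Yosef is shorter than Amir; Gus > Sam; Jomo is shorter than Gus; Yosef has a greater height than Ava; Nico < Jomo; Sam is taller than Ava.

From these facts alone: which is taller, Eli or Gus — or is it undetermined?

Gus

Eli < Uma and Uma < Ava give Eli < Ava.
With Ava < Paz: Eli < Uma < Ava < Paz.
Then Paz < Sam extends the chain to Sam.
Then Sam < Yosef extends the chain to Yosef.
With Yosef < Gus: Eli < Uma < Ava < Paz < Sam < Yosef < Gus.
So Gus is taller.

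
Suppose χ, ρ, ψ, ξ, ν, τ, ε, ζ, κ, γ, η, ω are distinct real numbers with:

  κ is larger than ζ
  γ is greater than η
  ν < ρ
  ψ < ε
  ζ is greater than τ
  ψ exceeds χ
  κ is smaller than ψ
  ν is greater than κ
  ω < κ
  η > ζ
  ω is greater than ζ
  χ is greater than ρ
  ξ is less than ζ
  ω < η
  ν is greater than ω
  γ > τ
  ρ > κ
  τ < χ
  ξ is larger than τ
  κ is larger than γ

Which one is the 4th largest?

ρ

The consecutive relations fix a unique order: τ < ξ < ζ < ω < η < γ < κ < ν < ρ < χ < ψ < ε.
Counting 4 from the largest end gives ρ.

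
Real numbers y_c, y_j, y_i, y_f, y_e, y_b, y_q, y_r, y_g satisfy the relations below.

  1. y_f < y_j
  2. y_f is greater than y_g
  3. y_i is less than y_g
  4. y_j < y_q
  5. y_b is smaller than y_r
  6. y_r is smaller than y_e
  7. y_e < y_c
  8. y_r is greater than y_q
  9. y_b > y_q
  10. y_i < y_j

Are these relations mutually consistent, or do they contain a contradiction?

consistent

The single ordering y_i < y_g < y_f < y_j < y_q < y_b < y_r < y_e < y_c satisfies every listed relation, so no contradiction arises.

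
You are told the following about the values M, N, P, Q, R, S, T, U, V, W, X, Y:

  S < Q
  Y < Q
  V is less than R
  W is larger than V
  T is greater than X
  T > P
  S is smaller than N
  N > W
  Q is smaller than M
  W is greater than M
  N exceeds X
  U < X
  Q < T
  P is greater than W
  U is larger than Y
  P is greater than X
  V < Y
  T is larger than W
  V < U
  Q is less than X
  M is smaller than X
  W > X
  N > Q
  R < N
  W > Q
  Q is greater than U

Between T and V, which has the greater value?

Chaining the given relations: V < Y < U < Q < M < X < W < P < T.
So V < T; T is the larger of the two.

T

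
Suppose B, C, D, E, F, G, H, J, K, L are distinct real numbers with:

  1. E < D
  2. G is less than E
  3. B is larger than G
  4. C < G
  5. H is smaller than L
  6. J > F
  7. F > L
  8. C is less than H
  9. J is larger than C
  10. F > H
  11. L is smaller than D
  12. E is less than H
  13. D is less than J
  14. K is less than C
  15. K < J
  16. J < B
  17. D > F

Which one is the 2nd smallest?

C

Chaining the given pairs: K < C < G < E < H < L < F < D < J < B.
Counting 2 from the smallest end gives C.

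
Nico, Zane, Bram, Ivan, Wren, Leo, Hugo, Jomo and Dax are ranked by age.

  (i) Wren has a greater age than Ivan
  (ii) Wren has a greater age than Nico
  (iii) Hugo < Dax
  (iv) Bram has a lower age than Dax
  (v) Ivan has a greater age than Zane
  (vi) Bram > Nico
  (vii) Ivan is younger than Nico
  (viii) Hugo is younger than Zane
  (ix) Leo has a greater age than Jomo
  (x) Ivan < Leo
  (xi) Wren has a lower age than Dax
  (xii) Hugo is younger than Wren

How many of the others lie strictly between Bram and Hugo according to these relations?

The relations place Hugo below Bram. An element lies strictly between them when it is forced above Hugo and also forced below Bram.
Above Hugo: {Zane, Ivan, Leo, Nico, Wren, Dax}. Below Bram: {Zane, Ivan, Nico}.
Intersection: {Zane, Ivan, Nico} — 3.

3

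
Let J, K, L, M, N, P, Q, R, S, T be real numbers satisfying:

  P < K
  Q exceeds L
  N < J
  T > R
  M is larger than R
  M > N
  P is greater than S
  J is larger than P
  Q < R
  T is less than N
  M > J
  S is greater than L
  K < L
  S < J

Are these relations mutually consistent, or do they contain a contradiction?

Chaining the given relations yields S < P < K < L, so S < L. But one relation states L < S. These cannot both hold.

inconsistent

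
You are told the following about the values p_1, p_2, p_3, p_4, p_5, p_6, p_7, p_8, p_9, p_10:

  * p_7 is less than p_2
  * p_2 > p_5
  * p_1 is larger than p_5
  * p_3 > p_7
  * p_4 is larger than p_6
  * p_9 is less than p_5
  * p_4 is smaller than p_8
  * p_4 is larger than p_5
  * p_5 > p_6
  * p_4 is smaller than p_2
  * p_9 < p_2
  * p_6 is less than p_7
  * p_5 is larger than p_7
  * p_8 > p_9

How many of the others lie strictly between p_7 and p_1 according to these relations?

1

Chaining upward from p_7 reaches: p_3, p_5, p_4, p_8, p_2.
Chaining downward from p_1 reaches: p_6, p_9, p_5.
Strictly between p_7 and p_1 are those in both lists: p_5 — 1 element.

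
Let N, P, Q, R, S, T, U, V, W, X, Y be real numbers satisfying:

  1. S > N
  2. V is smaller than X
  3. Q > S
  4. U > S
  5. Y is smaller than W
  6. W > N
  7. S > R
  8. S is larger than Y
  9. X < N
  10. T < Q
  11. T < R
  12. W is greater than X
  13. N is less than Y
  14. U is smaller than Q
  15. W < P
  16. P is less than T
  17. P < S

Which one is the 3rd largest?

S

Chaining the given pairs: V < X < N < Y < W < P < T < R < S < U < Q.
Counting 3 from the largest end gives S.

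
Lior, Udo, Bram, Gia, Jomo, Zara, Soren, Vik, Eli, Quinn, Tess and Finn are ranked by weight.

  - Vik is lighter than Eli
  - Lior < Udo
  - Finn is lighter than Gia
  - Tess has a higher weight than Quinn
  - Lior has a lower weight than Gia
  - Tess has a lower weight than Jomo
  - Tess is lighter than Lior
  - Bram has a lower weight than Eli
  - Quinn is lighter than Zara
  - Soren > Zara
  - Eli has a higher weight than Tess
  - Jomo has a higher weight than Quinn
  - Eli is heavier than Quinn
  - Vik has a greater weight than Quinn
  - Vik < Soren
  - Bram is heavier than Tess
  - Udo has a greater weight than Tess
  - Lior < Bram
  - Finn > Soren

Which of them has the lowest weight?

Quinn

Zara is not least since Quinn < Zara; Tess is not least since Quinn < Tess; Vik is not least since Quinn < Vik; Soren is not least since Vik < Soren; Finn is not least since Soren < Finn; Lior is not least since Tess < Lior; Bram is not least since Tess < Bram; Eli is not least since Quinn < Eli; Jomo is not least since Quinn < Jomo; Gia is not least since Finn < Gia; Udo is not least since Tess < Udo.
Only Quinn has nothing below it, so Quinn is the lowest weight.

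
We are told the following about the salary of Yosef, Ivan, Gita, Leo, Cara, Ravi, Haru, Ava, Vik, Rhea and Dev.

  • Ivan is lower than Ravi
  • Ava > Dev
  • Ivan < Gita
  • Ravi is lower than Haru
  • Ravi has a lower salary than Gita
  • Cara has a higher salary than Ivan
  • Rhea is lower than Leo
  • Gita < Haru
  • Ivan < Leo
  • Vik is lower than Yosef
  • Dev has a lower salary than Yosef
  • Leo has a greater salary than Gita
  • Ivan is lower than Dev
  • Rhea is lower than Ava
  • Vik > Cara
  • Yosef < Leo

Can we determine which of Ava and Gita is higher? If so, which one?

undetermined

Following every chain through Ava: below Ava we get Ivan, Rhea, Dev.
Gita is not reached, and no chain runs the other way from Gita to Ava.
So the given relations leave the order of Ava and Gita undetermined.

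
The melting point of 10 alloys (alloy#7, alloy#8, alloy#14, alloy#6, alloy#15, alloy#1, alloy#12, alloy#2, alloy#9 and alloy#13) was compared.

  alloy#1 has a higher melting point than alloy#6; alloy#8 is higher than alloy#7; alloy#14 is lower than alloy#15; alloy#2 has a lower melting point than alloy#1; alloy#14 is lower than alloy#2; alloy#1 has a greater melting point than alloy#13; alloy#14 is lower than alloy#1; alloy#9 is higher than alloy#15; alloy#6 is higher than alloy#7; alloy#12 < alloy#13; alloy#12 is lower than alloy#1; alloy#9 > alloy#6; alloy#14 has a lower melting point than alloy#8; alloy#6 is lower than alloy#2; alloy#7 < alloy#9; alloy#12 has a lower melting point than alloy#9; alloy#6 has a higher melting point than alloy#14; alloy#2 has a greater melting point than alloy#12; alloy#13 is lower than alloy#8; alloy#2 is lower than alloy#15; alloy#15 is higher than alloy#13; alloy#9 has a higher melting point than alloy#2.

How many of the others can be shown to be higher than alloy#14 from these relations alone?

Directly above alloy#14: alloy#6, alloy#2, alloy#15, alloy#8, alloy#1.
One step further: alloy#9 (6 so far).
No other element is forced above alloy#14 by the given relations, so the count is 6.

6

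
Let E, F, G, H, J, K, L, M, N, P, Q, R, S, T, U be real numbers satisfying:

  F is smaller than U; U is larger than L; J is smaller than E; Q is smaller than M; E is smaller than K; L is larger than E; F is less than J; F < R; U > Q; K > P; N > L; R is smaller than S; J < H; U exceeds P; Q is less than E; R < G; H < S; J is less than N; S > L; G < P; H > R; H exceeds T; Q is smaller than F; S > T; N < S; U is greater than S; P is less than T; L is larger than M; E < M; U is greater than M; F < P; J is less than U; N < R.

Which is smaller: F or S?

F

F < J and J < E give F < E.
Then E < M extends the chain to M.
With M < L: F < J < E < M < L.
Then L < N extends the chain to N.
Then N < R extends the chain to R.
Then R < G extends the chain to G.
Then G < P extends the chain to P.
Then P < T extends the chain to T.
Then T < H extends the chain to H.
Then H < S extends the chain to S.
So F < S; F is the smaller of the two.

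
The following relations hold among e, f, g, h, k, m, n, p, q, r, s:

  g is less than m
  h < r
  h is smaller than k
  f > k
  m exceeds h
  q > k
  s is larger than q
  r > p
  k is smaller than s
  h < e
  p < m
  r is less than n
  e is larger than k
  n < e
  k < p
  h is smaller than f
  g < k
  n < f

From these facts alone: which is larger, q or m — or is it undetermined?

Following every chain through q: above q we get s; below q we get g, h, k.
m is not reached, and no chain runs the other way from m to q.
So the given relations leave the order of q and m undetermined.

undetermined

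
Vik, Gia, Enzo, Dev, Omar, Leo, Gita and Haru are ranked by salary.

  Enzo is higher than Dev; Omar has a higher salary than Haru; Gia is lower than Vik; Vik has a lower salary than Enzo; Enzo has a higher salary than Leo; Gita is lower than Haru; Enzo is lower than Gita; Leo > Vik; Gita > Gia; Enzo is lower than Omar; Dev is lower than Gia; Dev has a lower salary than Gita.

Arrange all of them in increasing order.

Nothing is placed below Dev, so it is least; from there Dev < Gia; Gia < Vik; Vik < Leo; Leo < Enzo; Enzo < Gita; Gita < Haru; Haru < Omar, each given directly.

Dev < Gia < Vik < Leo < Enzo < Gita < Haru < Omar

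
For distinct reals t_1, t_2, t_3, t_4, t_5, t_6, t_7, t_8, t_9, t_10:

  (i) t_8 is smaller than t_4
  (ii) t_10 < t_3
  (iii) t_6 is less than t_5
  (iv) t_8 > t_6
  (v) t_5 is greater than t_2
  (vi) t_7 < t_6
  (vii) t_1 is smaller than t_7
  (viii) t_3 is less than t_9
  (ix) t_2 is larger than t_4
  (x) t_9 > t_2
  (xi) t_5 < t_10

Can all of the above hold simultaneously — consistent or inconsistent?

Every relation is compatible with t_1 < t_7 < t_6 < t_8 < t_4 < t_2 < t_5 < t_10 < t_3 < t_9; the set is consistent.

consistent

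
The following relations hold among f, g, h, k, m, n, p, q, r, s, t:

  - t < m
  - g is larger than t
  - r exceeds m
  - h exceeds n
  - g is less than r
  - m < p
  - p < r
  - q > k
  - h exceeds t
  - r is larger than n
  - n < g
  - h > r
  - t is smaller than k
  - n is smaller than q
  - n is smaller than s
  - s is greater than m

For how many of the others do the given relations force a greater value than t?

8

Directly above t: m, g, k, h.
One step further: s, p, r, q (8 so far).
No other element is forced above t by the given relations, so the count is 8.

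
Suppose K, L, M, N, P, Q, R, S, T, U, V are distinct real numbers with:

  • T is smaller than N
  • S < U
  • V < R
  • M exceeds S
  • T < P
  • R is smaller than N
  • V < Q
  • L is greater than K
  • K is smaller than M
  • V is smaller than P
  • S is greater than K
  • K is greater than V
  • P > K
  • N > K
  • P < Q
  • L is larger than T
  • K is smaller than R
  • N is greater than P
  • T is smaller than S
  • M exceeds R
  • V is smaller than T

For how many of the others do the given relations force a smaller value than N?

The elements the relations force below N are V, T, K, R, P — no chain reaches any other.
That is 5.

5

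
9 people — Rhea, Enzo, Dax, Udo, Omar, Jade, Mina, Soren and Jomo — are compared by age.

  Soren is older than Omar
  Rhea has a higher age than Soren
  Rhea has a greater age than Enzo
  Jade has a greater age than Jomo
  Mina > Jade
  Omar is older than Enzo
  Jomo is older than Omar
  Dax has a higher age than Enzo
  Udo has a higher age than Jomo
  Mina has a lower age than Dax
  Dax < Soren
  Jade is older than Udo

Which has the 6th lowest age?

Mina

The consecutive relations fix a unique order: Enzo < Omar < Jomo < Udo < Jade < Mina < Dax < Soren < Rhea.
The 6th smallest is Mina.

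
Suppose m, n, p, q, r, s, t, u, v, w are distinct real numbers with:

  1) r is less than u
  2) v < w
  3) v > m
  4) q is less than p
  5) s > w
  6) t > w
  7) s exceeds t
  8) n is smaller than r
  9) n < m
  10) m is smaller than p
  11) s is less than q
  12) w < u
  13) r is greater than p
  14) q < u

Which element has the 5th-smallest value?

t

Chaining the given pairs: n < m < v < w < t < s < q < p < r < u.
Counting 5 from the smallest end gives t.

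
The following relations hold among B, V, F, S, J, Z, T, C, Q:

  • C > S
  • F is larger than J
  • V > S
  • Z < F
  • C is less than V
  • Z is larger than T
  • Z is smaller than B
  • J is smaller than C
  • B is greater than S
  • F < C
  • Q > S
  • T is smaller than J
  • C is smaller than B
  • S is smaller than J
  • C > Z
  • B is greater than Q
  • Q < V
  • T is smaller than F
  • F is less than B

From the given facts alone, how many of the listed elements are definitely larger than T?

6

The elements the relations force above T are Z, J, F, C, B, V — no chain reaches any other.
That is 6.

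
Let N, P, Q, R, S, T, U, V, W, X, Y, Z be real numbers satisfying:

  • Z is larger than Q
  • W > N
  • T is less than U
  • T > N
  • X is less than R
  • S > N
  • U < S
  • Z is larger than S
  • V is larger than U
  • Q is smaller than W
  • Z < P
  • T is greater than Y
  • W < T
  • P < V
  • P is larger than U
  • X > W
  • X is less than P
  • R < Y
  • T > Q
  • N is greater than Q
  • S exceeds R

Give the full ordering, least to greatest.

Nothing is placed below Q, so it is least; from there Q < N; N < W; W < X; X < R; R < Y; Y < T; T < U; U < S; S < Z; Z < P; P < V, each given directly.

Q < N < W < X < R < Y < T < U < S < Z < P < V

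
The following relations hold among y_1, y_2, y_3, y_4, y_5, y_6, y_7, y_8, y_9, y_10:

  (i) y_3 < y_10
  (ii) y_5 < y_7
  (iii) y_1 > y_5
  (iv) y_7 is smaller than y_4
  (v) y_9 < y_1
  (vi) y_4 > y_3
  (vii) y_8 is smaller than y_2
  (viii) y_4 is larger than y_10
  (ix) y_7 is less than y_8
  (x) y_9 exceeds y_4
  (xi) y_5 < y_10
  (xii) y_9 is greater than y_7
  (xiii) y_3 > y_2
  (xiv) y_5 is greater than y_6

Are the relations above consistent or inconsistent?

Every relation is compatible with y_6 < y_5 < y_7 < y_8 < y_2 < y_3 < y_10 < y_4 < y_9 < y_1; the set is consistent.

consistent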